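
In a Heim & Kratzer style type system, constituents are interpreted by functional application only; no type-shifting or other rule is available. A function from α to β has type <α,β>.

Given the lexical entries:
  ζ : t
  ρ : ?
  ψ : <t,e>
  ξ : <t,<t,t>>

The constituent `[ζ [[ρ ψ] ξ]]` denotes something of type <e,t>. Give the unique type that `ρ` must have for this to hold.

[ζ [[ρ ψ] ξ]] is required to be <e,t>. ζ : t cannot yield <e,t> as functor, so [[ρ ψ] ξ] : <t,<e,t>>.
[[ρ ψ] ξ] is required to be <t,<e,t>>. ξ : <t,<t,t>> cannot yield <t,<e,t>> as functor, so [ρ ψ] : <<t,<t,t>>,<t,<e,t>>>.
[ρ ψ] is required to be <<t,<t,t>>,<t,<e,t>>>. ψ : <t,e> cannot yield <<t,<t,t>>,<t,<e,t>>> as functor, so ρ : <<t,e>,<<t,<t,t>>,<t,<e,t>>>>.

<<t,e>,<<t,<t,t>>,<t,<e,t>>>>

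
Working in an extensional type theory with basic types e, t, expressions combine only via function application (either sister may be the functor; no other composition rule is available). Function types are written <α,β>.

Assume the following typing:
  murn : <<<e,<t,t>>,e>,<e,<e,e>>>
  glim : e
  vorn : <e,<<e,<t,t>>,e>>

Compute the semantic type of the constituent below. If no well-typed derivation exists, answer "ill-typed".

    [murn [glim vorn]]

<e,<e,e>>

[glim vorn]: <e,<<e,<t,t>>,e>> applied to e yields <<e,<t,t>>,e>.
[murn [glim vorn]]: <<<e,<t,t>>,e>,<e,<e,e>>> applied to <<e,<t,t>>,e> yields <e,<e,e>>.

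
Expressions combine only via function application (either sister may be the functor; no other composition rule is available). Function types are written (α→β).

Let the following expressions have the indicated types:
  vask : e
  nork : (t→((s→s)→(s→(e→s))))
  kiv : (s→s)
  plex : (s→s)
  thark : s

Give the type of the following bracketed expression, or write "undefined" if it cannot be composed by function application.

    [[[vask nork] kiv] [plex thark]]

undefined

[vask nork]: e with (t→((s→s)→(s→(e→s)))) — neither is a function whose domain matches the other; composition fails here.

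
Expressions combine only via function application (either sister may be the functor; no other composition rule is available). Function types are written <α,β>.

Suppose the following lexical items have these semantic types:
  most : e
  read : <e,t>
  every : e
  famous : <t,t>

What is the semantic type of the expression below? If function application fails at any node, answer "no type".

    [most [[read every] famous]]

no type

[read every]: <e,t> applied to e yields t.
[[read every] famous]: <t,t> applied to t yields t.
[most [[read every] famous]]: e with t — neither is a function whose domain matches the other; composition fails here.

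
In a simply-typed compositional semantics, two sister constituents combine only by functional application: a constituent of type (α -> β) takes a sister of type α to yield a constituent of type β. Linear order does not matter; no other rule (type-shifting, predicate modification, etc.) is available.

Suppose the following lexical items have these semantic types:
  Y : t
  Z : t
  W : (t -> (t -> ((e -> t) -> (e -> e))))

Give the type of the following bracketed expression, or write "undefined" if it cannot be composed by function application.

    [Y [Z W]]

((e -> t) -> (e -> e))

[Z W] — W of type (t -> (t -> ((e -> t) -> (e -> e)))) combines with Z of type t: type (t -> ((e -> t) -> (e -> e))).
[Y [Z W]] — [Z W] of type (t -> ((e -> t) -> (e -> e))) combines with Y of type t: type ((e -> t) -> (e -> e)).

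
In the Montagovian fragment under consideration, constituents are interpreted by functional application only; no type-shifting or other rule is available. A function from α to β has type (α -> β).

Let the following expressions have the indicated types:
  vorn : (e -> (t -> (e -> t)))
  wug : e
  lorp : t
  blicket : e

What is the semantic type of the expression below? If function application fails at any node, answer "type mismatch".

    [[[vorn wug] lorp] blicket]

At [vorn wug], vorn : (e -> (t -> (e -> t))) takes wug : e, giving (t -> (e -> t)).
At [[vorn wug] lorp], [vorn wug] : (t -> (e -> t)) takes lorp : t, giving (e -> t).
At [[[vorn wug] lorp] blicket], [[vorn wug] lorp] : (e -> t) takes blicket : e, giving t.

t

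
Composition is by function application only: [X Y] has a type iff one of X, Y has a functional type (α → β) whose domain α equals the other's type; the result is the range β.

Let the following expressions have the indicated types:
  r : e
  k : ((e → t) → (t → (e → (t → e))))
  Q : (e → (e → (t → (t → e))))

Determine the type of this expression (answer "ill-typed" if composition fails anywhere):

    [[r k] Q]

[r k]: e and ((e → t) → (t → (e → (t → e)))) cannot combine by function application — type clash.

ill-typed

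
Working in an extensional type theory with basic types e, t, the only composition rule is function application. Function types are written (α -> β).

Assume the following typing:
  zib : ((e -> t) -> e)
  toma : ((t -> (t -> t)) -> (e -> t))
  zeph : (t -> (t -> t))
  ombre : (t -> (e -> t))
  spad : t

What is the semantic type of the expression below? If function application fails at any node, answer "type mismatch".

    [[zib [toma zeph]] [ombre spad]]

t

[toma zeph]: ((t -> (t -> t)) -> (e -> t)) applied to (t -> (t -> t)) yields (e -> t).
[zib [toma zeph]]: ((e -> t) -> e) applied to (e -> t) yields e.
[ombre spad]: (t -> (e -> t)) applied to t yields (e -> t).
[[zib [toma zeph]] [ombre spad]]: (e -> t) applied to e yields t.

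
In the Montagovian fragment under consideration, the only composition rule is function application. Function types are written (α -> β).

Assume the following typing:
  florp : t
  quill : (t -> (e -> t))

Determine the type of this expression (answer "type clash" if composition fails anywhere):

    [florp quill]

[florp quill]: (t -> (e -> t)) applied to t yields (e -> t).

(e -> t)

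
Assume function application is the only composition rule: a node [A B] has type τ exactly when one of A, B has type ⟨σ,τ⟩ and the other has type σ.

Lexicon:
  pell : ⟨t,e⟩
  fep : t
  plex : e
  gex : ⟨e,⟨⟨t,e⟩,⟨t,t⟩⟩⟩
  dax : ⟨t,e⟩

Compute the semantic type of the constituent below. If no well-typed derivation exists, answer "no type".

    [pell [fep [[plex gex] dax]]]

e

At [plex gex], gex : ⟨e,⟨⟨t,e⟩,⟨t,t⟩⟩⟩ takes plex : e, giving ⟨⟨t,e⟩,⟨t,t⟩⟩.
At [[plex gex] dax], [plex gex] : ⟨⟨t,e⟩,⟨t,t⟩⟩ takes dax : ⟨t,e⟩, giving ⟨t,t⟩.
At [fep [[plex gex] dax]], [[plex gex] dax] : ⟨t,t⟩ takes fep : t, giving t.
At [pell [fep [[plex gex] dax]]], pell : ⟨t,e⟩ takes [fep [[plex gex] dax]] : t, giving e.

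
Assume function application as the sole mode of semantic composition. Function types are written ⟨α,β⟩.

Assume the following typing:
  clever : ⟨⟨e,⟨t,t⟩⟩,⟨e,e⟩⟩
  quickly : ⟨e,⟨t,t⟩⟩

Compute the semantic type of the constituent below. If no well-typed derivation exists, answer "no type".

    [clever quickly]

[clever quickly] — clever of type ⟨⟨e,⟨t,t⟩⟩,⟨e,e⟩⟩ combines with quickly of type ⟨e,⟨t,t⟩⟩: type ⟨e,e⟩.

⟨e,e⟩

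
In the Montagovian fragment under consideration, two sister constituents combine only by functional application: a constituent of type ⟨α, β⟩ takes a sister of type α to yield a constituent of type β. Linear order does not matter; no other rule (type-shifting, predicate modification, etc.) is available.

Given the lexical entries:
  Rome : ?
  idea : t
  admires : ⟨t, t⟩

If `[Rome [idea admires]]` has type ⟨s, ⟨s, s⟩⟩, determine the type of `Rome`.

⟨t, ⟨s, ⟨s, s⟩⟩⟩

At [Rome [idea admires]] (required: ⟨s, ⟨s, s⟩⟩): [idea admires] is t, which is not a function with range ⟨s, ⟨s, s⟩⟩; hence Rome is the functor — type ⟨t, ⟨s, ⟨s, s⟩⟩⟩.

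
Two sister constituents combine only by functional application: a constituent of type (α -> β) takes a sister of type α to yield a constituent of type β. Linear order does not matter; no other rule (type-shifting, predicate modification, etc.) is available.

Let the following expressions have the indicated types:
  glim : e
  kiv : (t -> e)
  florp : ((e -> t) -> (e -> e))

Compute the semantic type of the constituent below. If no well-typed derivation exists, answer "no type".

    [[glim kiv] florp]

[glim kiv]: e and (t -> e) cannot combine by function application — type clash.

no type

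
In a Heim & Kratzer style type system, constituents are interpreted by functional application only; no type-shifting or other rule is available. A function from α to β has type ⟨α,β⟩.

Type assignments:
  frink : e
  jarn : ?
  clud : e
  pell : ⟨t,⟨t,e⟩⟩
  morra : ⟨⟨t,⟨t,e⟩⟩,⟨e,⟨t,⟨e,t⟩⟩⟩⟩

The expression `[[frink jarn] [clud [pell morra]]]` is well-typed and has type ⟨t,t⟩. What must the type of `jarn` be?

⟨e,⟨⟨t,⟨e,t⟩⟩,⟨t,t⟩⟩⟩

[[frink jarn] [clud [pell morra]]] must have type ⟨t,t⟩. The sister [clud [pell morra]] has type ⟨t,⟨e,t⟩⟩; that is not a function onto ⟨t,t⟩, so [frink jarn] must be the functor, of type ⟨⟨t,⟨e,t⟩⟩,⟨t,t⟩⟩.
[frink jarn] must have type ⟨⟨t,⟨e,t⟩⟩,⟨t,t⟩⟩. The sister frink has type e; that is not a function onto ⟨⟨t,⟨e,t⟩⟩,⟨t,t⟩⟩, so jarn must be the functor, of type ⟨e,⟨⟨t,⟨e,t⟩⟩,⟨t,t⟩⟩⟩.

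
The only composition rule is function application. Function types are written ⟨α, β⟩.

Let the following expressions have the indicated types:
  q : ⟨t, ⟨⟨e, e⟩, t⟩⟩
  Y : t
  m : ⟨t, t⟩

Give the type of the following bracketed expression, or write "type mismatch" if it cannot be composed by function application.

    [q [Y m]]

⟨⟨e, e⟩, t⟩

[Y m] — m of type ⟨t, t⟩ combines with Y of type t: type t.
[q [Y m]] — q of type ⟨t, ⟨⟨e, e⟩, t⟩⟩ combines with [Y m] of type t: type ⟨⟨e, e⟩, t⟩.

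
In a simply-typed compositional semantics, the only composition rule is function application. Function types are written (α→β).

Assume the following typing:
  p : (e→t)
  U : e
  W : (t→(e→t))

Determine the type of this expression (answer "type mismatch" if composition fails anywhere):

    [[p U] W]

(e→t)

At [p U], p : (e→t) takes U : e, giving t.
At [[p U] W], W : (t→(e→t)) takes [p U] : t, giving (e→t).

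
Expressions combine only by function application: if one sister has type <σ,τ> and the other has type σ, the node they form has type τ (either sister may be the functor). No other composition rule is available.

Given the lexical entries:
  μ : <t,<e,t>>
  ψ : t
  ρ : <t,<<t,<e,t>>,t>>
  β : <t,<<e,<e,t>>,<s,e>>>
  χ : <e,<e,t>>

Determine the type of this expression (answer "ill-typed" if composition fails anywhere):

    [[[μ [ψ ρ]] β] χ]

<s,e>

At [ψ ρ], ρ : <t,<<t,<e,t>>,t>> takes ψ : t, giving <<t,<e,t>>,t>.
At [μ [ψ ρ]], [ψ ρ] : <<t,<e,t>>,t> takes μ : <t,<e,t>>, giving t.
At [[μ [ψ ρ]] β], β : <t,<<e,<e,t>>,<s,e>>> takes [μ [ψ ρ]] : t, giving <<e,<e,t>>,<s,e>>.
At [[[μ [ψ ρ]] β] χ], [[μ [ψ ρ]] β] : <<e,<e,t>>,<s,e>> takes χ : <e,<e,t>>, giving <s,e>.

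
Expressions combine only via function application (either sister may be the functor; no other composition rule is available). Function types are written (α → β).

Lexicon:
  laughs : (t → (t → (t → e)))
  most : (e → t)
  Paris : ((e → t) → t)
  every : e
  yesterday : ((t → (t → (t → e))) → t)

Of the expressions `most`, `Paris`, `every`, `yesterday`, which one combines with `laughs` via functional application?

yesterday

most : (e → t) — does not combine with laughs.
Paris : ((e → t) → t) — does not combine with laughs.
every : e — does not combine with laughs.
yesterday — combines: yesterday : ((t → (t → (t → e))) → t) takes laughs : (t → (t → (t → e))) as argument, giving t.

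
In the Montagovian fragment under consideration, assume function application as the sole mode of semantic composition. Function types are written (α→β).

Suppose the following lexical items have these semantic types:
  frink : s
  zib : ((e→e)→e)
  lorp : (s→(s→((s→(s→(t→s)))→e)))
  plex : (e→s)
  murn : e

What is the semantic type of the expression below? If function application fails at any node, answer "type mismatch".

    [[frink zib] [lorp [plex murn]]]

[frink zib]: s and ((e→e)→e) cannot combine by function application — type clash.

type mismatch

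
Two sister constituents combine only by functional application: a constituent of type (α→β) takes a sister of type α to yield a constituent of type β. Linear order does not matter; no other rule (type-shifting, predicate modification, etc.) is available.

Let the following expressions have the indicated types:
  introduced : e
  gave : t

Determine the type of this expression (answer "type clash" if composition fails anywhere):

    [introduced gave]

type clash

[introduced gave]: e with t — neither is a function whose domain matches the other; composition fails here.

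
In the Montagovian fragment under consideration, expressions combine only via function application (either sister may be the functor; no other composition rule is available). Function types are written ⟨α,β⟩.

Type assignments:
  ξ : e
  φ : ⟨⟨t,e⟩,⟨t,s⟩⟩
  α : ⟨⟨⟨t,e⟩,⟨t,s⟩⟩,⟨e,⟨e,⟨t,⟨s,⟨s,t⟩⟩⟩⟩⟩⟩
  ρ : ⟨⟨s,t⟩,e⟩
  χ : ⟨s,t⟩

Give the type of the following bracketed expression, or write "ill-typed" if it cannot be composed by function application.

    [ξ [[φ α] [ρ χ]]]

[φ α]: ⟨⟨⟨t,e⟩,⟨t,s⟩⟩,⟨e,⟨e,⟨t,⟨s,⟨s,t⟩⟩⟩⟩⟩⟩ applied to ⟨⟨t,e⟩,⟨t,s⟩⟩ yields ⟨e,⟨e,⟨t,⟨s,⟨s,t⟩⟩⟩⟩⟩.
[ρ χ]: ⟨⟨s,t⟩,e⟩ applied to ⟨s,t⟩ yields e.
[[φ α] [ρ χ]]: ⟨e,⟨e,⟨t,⟨s,⟨s,t⟩⟩⟩⟩⟩ applied to e yields ⟨e,⟨t,⟨s,⟨s,t⟩⟩⟩⟩.
[ξ [[φ α] [ρ χ]]]: ⟨e,⟨t,⟨s,⟨s,t⟩⟩⟩⟩ applied to e yields ⟨t,⟨s,⟨s,t⟩⟩⟩.

⟨t,⟨s,⟨s,t⟩⟩⟩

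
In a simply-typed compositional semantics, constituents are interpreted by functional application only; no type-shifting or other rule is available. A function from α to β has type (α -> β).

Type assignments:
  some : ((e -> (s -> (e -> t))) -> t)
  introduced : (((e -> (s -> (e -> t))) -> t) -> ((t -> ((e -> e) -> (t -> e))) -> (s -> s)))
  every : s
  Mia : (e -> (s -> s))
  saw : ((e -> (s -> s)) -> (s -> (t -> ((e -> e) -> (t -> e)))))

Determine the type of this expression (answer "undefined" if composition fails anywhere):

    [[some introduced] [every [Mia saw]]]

[some introduced]: functor introduced : (((e -> (s -> (e -> t))) -> t) -> ((t -> ((e -> e) -> (t -> e))) -> (s -> s))), argument some : ((e -> (s -> (e -> t))) -> t); result ((t -> ((e -> e) -> (t -> e))) -> (s -> s)).
[Mia saw]: functor saw : ((e -> (s -> s)) -> (s -> (t -> ((e -> e) -> (t -> e))))), argument Mia : (e -> (s -> s)); result (s -> (t -> ((e -> e) -> (t -> e)))).
[every [Mia saw]]: functor [Mia saw] : (s -> (t -> ((e -> e) -> (t -> e)))), argument every : s; result (t -> ((e -> e) -> (t -> e))).
[[some introduced] [every [Mia saw]]]: functor [some introduced] : ((t -> ((e -> e) -> (t -> e))) -> (s -> s)), argument [every [Mia saw]] : (t -> ((e -> e) -> (t -> e))); result (s -> s).

(s -> s)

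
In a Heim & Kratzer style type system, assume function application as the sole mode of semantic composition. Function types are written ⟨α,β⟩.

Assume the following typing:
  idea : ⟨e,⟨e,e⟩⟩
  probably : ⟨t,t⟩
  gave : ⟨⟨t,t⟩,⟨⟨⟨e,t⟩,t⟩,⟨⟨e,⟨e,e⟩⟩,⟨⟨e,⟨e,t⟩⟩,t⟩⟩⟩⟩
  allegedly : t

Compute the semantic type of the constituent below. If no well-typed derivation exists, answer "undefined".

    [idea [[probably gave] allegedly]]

[probably gave]: functor gave : ⟨⟨t,t⟩,⟨⟨⟨e,t⟩,t⟩,⟨⟨e,⟨e,e⟩⟩,⟨⟨e,⟨e,t⟩⟩,t⟩⟩⟩⟩, argument probably : ⟨t,t⟩; result ⟨⟨⟨e,t⟩,t⟩,⟨⟨e,⟨e,e⟩⟩,⟨⟨e,⟨e,t⟩⟩,t⟩⟩⟩.
At [[probably gave] allegedly]: neither ⟨⟨⟨e,t⟩,t⟩,⟨⟨e,⟨e,e⟩⟩,⟨⟨e,⟨e,t⟩⟩,t⟩⟩⟩ nor t can take the other as argument; the node is ill-typed.

undefined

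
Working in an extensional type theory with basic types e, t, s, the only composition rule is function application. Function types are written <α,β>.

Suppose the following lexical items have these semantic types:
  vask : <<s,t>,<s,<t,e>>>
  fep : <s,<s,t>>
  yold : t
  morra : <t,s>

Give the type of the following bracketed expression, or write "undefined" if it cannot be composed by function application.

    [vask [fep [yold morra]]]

<s,<t,e>>

[yold morra]: <t,s> applied to t yields s.
[fep [yold morra]]: <s,<s,t>> applied to s yields <s,t>.
[vask [fep [yold morra]]]: <<s,t>,<s,<t,e>>> applied to <s,t> yields <s,<t,e>>.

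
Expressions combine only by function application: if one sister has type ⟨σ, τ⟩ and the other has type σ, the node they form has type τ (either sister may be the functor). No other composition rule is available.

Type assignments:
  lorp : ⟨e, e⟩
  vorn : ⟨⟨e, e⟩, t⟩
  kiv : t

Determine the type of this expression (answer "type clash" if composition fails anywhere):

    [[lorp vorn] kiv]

[lorp vorn]: ⟨⟨e, e⟩, t⟩ applied to ⟨e, e⟩ yields t.
[[lorp vorn] kiv]: t and t cannot combine by function application — type clash.

type clash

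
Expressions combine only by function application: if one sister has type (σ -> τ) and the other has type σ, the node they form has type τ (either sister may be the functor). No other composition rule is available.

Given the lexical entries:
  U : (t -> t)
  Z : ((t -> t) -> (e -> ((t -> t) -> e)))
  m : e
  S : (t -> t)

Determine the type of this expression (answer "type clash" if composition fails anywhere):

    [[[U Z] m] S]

e

At [U Z], Z : ((t -> t) -> (e -> ((t -> t) -> e))) takes U : (t -> t), giving (e -> ((t -> t) -> e)).
At [[U Z] m], [U Z] : (e -> ((t -> t) -> e)) takes m : e, giving ((t -> t) -> e).
At [[[U Z] m] S], [[U Z] m] : ((t -> t) -> e) takes S : (t -> t), giving e.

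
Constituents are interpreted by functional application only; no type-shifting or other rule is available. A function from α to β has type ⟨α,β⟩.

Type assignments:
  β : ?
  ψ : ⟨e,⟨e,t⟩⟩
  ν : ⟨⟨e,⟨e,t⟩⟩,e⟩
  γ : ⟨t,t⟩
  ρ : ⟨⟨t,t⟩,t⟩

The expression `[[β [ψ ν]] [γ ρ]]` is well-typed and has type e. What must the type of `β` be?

At [[β [ψ ν]] [γ ρ]] (required: e): [γ ρ] is t, which is not a function with range e; hence [β [ψ ν]] is the functor — type ⟨t,e⟩.
At [β [ψ ν]] (required: ⟨t,e⟩): [ψ ν] is e, which is not a function with range ⟨t,e⟩; hence β is the functor — type ⟨e,⟨t,e⟩⟩.

⟨e,⟨t,e⟩⟩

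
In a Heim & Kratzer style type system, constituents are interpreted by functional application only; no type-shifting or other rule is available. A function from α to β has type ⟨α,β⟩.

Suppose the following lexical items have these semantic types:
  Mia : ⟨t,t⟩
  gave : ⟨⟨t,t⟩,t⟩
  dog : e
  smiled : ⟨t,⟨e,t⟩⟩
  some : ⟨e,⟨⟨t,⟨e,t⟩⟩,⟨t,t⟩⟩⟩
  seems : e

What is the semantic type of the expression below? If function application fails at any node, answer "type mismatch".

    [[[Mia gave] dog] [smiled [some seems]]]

[Mia gave]: ⟨⟨t,t⟩,t⟩ applied to ⟨t,t⟩ yields t.
[[Mia gave] dog]: t with e — neither is a function whose domain matches the other; composition fails here.

type mismatch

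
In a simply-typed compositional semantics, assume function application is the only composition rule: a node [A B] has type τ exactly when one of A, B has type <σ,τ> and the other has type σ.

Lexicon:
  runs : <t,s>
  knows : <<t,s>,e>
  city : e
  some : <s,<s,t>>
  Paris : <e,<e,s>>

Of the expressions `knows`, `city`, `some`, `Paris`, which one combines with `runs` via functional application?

knows — combines: knows : <<t,s>,e> takes runs : <t,s> as argument, giving e.
city : e — does not combine with runs.
some : <s,<s,t>> — does not combine with runs.
Paris : <e,<e,s>> — does not combine with runs.

knows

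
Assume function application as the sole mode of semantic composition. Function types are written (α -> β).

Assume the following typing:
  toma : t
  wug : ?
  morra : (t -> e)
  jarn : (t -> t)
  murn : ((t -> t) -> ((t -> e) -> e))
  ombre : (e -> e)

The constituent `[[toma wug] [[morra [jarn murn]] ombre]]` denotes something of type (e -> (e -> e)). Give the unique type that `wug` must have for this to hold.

(t -> (e -> (e -> (e -> e))))

At [[toma wug] [[morra [jarn murn]] ombre]] (required: (e -> (e -> e))): [[morra [jarn murn]] ombre] is e, which is not a function with range (e -> (e -> e)); hence [toma wug] is the functor — type (e -> (e -> (e -> e))).
At [toma wug] (required: (e -> (e -> (e -> e)))): toma is t, which is not a function with range (e -> (e -> (e -> e))); hence wug is the functor — type (t -> (e -> (e -> (e -> e)))).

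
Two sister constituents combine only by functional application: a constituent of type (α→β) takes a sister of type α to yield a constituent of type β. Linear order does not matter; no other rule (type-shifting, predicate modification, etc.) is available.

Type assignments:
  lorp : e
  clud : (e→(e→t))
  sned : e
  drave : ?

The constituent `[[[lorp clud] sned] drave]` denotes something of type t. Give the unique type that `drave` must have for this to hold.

(t→t)

For [[[lorp clud] sned] drave] to have type t with [[lorp clud] sned] of type t, drave must be the function: drave : (t→t).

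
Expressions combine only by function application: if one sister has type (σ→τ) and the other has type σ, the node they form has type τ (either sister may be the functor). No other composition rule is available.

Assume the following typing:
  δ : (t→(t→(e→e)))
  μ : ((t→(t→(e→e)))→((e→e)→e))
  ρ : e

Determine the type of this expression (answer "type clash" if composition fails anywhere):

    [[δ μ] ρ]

[δ μ]: μ is ((t→(t→(e→e)))→((e→e)→e)), δ is (t→(t→(e→e))); result ((e→e)→e).
[[δ μ] ρ]: ((e→e)→e) with e — neither is a function whose domain matches the other; composition fails here.

type clash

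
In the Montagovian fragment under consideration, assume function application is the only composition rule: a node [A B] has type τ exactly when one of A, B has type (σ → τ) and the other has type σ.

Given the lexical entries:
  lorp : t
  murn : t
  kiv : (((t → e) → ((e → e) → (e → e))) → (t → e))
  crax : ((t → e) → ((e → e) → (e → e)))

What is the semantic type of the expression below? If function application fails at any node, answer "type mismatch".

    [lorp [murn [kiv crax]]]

[kiv crax] — kiv of type (((t → e) → ((e → e) → (e → e))) → (t → e)) combines with crax of type ((t → e) → ((e → e) → (e → e))): type (t → e).
[murn [kiv crax]] — [kiv crax] of type (t → e) combines with murn of type t: type e.
[lorp [murn [kiv crax]]]: t with e — neither is a function whose domain matches the other; composition fails here.

type mismatch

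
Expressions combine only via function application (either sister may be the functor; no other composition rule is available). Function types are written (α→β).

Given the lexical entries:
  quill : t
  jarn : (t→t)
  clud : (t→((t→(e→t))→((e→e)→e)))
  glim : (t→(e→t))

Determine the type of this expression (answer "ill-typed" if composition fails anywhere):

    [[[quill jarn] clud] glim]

((e→e)→e)

[quill jarn] — jarn of type (t→t) combines with quill of type t: type t.
[[quill jarn] clud] — clud of type (t→((t→(e→t))→((e→e)→e))) combines with [quill jarn] of type t: type ((t→(e→t))→((e→e)→e)).
[[[quill jarn] clud] glim] — [[quill jarn] clud] of type ((t→(e→t))→((e→e)→e)) combines with glim of type (t→(e→t)): type ((e→e)→e).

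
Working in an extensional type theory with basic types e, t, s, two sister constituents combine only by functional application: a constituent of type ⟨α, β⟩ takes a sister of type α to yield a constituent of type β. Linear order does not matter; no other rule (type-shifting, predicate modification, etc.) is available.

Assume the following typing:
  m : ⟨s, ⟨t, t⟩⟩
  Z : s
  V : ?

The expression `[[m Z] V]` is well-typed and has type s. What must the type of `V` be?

[[m Z] V] must have type s. The sister [m Z] has type ⟨t, t⟩; that is not a function onto s, so V must be the functor, of type ⟨⟨t, t⟩, s⟩.

⟨⟨t, t⟩, s⟩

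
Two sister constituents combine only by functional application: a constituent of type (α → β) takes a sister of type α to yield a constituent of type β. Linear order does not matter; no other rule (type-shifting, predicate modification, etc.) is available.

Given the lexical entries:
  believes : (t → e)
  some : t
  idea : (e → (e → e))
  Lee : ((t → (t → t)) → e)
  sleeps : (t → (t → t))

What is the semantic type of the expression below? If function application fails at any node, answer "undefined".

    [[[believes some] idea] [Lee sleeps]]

e

[believes some]: (t → e) applied to t yields e.
[[believes some] idea]: (e → (e → e)) applied to e yields (e → e).
[Lee sleeps]: ((t → (t → t)) → e) applied to (t → (t → t)) yields e.
[[[believes some] idea] [Lee sleeps]]: (e → e) applied to e yields e.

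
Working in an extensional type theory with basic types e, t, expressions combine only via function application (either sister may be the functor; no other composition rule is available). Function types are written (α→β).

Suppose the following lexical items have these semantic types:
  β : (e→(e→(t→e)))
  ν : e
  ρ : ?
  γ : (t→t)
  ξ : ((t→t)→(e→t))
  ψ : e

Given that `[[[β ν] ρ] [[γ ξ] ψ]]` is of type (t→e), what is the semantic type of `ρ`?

((e→(t→e))→(t→(t→e)))

[[[β ν] ρ] [[γ ξ] ψ]] is required to be (t→e). [[γ ξ] ψ] : t cannot yield (t→e) as functor, so [[β ν] ρ] : (t→(t→e)).
[[β ν] ρ] is required to be (t→(t→e)). [β ν] : (e→(t→e)) cannot yield (t→(t→e)) as functor, so ρ : ((e→(t→e))→(t→(t→e))).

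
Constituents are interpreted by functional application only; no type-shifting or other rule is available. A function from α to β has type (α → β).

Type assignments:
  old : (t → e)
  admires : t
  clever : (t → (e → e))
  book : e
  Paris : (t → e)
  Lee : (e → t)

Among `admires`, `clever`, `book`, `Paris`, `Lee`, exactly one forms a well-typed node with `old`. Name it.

admires — combines: old : (t → e) takes admires : t as argument, giving e.
clever : (t → (e → e)) — neither side's domain matches the other.
book : e — neither side's domain matches the other.
Paris : (t → e) — neither side's domain matches the other.
Lee : (e → t) — neither side's domain matches the other.

admires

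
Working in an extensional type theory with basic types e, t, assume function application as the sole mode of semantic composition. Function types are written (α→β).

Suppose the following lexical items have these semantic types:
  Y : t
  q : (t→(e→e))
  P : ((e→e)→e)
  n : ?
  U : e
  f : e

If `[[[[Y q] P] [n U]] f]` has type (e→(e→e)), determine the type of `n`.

[[[[Y q] P] [n U]] f] must have type (e→(e→e)). The sister f has type e; that is not a function onto (e→(e→e)), so [[[Y q] P] [n U]] must be the functor, of type (e→(e→(e→e))).
[[[Y q] P] [n U]] must have type (e→(e→(e→e))). The sister [[Y q] P] has type e; that is not a function onto (e→(e→(e→e))), so [n U] must be the functor, of type (e→(e→(e→(e→e)))).
[n U] must have type (e→(e→(e→(e→e)))). The sister U has type e; that is not a function onto (e→(e→(e→(e→e)))), so n must be the functor, of type (e→(e→(e→(e→(e→e))))).

(e→(e→(e→(e→(e→e)))))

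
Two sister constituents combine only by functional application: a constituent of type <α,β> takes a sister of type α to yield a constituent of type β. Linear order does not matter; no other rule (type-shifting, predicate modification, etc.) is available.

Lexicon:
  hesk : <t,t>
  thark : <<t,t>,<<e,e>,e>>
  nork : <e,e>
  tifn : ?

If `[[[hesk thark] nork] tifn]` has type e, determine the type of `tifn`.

[[[hesk thark] nork] tifn] is required to be e. [[hesk thark] nork] : e cannot yield e as functor, so tifn : <e,e>.

<e,e>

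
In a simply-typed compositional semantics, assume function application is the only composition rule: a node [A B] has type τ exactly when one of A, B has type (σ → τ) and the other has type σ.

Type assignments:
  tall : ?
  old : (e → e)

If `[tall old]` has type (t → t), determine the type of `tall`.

For [tall old] to have type (t → t) with old of type (e → e), tall must be the function: tall : ((e → e) → (t → t)).

((e → e) → (t → t))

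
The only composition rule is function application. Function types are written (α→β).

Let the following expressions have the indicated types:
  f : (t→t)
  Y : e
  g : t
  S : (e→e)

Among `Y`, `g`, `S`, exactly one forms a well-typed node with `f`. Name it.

Y : e — neither side's domain matches the other.
g — combines: f : (t→t) takes g : t as argument, giving t.
S : (e→e) — neither side's domain matches the other.

g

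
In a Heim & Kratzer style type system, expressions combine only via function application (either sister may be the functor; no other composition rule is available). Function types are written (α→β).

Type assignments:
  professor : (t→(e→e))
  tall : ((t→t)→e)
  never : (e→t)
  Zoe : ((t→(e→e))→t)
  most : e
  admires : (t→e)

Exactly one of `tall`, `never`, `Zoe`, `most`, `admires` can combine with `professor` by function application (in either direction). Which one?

Zoe

tall : ((t→t)→e) — neither side's domain matches the other.
never : (e→t) — neither side's domain matches the other.
Zoe — combines: Zoe : ((t→(e→e))→t) takes professor : (t→(e→e)) as argument, giving t.
most : e — neither side's domain matches the other.
admires : (t→e) — neither side's domain matches the other.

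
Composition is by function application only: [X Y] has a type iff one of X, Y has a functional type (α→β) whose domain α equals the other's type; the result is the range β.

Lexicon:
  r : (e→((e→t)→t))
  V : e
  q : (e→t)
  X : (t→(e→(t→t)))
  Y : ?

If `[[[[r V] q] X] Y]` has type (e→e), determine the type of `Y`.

[[[[r V] q] X] Y] is required to be (e→e). [[[r V] q] X] : (e→(t→t)) cannot yield (e→e) as functor, so Y : ((e→(t→t))→(e→e)).

((e→(t→t))→(e→e))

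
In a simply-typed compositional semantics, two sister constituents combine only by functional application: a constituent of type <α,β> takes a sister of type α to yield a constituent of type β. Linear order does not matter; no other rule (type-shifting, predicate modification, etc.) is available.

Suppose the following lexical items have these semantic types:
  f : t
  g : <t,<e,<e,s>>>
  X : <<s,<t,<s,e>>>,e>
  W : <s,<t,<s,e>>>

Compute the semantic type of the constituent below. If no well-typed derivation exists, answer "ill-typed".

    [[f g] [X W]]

[f g]: functor g : <t,<e,<e,s>>>, argument f : t; result <e,<e,s>>.
[X W]: functor X : <<s,<t,<s,e>>>,e>, argument W : <s,<t,<s,e>>>; result e.
[[f g] [X W]]: functor [f g] : <e,<e,s>>, argument [X W] : e; result <e,s>.

<e,s>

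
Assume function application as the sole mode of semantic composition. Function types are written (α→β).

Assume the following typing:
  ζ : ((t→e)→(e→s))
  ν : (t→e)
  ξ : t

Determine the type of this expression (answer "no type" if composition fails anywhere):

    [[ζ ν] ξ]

no type

[ζ ν]: ((t→e)→(e→s)) applied to (t→e) yields (e→s).
[[ζ ν] ξ]: (e→s) and t cannot combine by function application — type clash.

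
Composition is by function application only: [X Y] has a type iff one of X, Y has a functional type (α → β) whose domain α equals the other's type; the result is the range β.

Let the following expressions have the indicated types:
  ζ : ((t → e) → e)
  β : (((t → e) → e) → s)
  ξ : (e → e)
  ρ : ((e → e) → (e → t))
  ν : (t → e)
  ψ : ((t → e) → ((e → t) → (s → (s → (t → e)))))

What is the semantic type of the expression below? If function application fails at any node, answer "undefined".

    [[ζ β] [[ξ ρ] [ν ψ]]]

(s → (t → e))

[ζ β]: functor β : (((t → e) → e) → s), argument ζ : ((t → e) → e); result s.
[ξ ρ]: functor ρ : ((e → e) → (e → t)), argument ξ : (e → e); result (e → t).
[ν ψ]: functor ψ : ((t → e) → ((e → t) → (s → (s → (t → e))))), argument ν : (t → e); result ((e → t) → (s → (s → (t → e)))).
[[ξ ρ] [ν ψ]]: functor [ν ψ] : ((e → t) → (s → (s → (t → e)))), argument [ξ ρ] : (e → t); result (s → (s → (t → e))).
[[ζ β] [[ξ ρ] [ν ψ]]]: functor [[ξ ρ] [ν ψ]] : (s → (s → (t → e))), argument [ζ β] : s; result (s → (t → e)).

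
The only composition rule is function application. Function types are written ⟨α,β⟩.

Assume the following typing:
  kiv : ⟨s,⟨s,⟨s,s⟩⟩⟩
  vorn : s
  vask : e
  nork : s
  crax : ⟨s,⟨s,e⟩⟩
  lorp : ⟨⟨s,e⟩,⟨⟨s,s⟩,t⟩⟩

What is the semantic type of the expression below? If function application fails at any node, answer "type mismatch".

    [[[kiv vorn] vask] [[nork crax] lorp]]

type mismatch

[kiv vorn]: functor kiv : ⟨s,⟨s,⟨s,s⟩⟩⟩, argument vorn : s; result ⟨s,⟨s,s⟩⟩.
At [[kiv vorn] vask]: neither ⟨s,⟨s,s⟩⟩ nor e can take the other as argument; the node is ill-typed.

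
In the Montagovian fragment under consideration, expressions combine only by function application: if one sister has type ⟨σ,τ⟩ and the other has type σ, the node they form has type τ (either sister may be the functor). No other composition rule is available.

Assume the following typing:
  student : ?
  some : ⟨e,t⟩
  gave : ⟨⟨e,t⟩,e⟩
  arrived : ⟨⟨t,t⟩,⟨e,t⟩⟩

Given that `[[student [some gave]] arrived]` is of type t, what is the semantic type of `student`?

[[student [some gave]] arrived] is required to be t. arrived : ⟨⟨t,t⟩,⟨e,t⟩⟩ cannot yield t as functor, so [student [some gave]] : ⟨⟨⟨t,t⟩,⟨e,t⟩⟩,t⟩.
[student [some gave]] is required to be ⟨⟨⟨t,t⟩,⟨e,t⟩⟩,t⟩. [some gave] : e cannot yield ⟨⟨⟨t,t⟩,⟨e,t⟩⟩,t⟩ as functor, so student : ⟨e,⟨⟨⟨t,t⟩,⟨e,t⟩⟩,t⟩⟩.

⟨e,⟨⟨⟨t,t⟩,⟨e,t⟩⟩,t⟩⟩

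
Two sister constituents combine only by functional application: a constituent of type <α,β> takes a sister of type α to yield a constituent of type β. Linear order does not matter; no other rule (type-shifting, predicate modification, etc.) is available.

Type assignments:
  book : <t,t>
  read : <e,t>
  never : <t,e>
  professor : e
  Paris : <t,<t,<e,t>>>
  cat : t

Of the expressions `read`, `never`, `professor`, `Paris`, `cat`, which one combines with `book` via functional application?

cat

read : <e,t> — neither side's domain matches the other.
never : <t,e> — neither side's domain matches the other.
professor : e — neither side's domain matches the other.
Paris : <t,<t,<e,t>>> — neither side's domain matches the other.
cat — combines: book : <t,t> takes cat : t as argument, giving t.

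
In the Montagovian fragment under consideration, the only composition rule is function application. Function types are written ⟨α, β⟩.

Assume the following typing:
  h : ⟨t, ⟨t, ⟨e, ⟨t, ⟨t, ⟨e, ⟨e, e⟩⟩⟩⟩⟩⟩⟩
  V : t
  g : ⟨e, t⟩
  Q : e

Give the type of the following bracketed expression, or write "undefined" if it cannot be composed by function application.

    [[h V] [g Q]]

⟨e, ⟨t, ⟨t, ⟨e, ⟨e, e⟩⟩⟩⟩⟩

[h V] — h of type ⟨t, ⟨t, ⟨e, ⟨t, ⟨t, ⟨e, ⟨e, e⟩⟩⟩⟩⟩⟩⟩ combines with V of type t: type ⟨t, ⟨e, ⟨t, ⟨t, ⟨e, ⟨e, e⟩⟩⟩⟩⟩⟩.
[g Q] — g of type ⟨e, t⟩ combines with Q of type e: type t.
[[h V] [g Q]] — [h V] of type ⟨t, ⟨e, ⟨t, ⟨t, ⟨e, ⟨e, e⟩⟩⟩⟩⟩⟩ combines with [g Q] of type t: type ⟨e, ⟨t, ⟨t, ⟨e, ⟨e, e⟩⟩⟩⟩⟩.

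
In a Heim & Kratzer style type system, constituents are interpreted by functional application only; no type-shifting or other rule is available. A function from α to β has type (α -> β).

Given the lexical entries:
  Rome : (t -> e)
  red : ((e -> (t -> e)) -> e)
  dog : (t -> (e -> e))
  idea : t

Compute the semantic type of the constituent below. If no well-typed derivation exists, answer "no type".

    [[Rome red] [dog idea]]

no type

At [Rome red]: neither (t -> e) nor ((e -> (t -> e)) -> e) can take the other as argument; the node is ill-typed.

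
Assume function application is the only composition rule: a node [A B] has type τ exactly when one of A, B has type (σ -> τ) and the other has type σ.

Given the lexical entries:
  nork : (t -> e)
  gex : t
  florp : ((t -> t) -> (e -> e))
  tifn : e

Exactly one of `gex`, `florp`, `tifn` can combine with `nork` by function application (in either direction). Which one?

gex

gex — combines: nork : (t -> e) takes gex : t as argument, giving e.
florp : ((t -> t) -> (e -> e)) — nork needs t; florp needs (t -> t); neither fits.
tifn : e — nork needs t; tifn needs nothing (atomic); neither fits.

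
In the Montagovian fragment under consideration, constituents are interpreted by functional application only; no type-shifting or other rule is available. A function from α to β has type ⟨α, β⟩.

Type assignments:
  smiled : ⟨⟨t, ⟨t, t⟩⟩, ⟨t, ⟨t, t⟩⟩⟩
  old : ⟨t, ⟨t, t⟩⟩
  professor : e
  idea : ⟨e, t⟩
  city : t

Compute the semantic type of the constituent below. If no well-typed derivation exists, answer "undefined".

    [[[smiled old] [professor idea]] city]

[smiled old] — smiled of type ⟨⟨t, ⟨t, t⟩⟩, ⟨t, ⟨t, t⟩⟩⟩ combines with old of type ⟨t, ⟨t, t⟩⟩: type ⟨t, ⟨t, t⟩⟩.
[professor idea] — idea of type ⟨e, t⟩ combines with professor of type e: type t.
[[smiled old] [professor idea]] — [smiled old] of type ⟨t, ⟨t, t⟩⟩ combines with [professor idea] of type t: type ⟨t, t⟩.
[[[smiled old] [professor idea]] city] — [[smiled old] [professor idea]] of type ⟨t, t⟩ combines with city of type t: type t.

t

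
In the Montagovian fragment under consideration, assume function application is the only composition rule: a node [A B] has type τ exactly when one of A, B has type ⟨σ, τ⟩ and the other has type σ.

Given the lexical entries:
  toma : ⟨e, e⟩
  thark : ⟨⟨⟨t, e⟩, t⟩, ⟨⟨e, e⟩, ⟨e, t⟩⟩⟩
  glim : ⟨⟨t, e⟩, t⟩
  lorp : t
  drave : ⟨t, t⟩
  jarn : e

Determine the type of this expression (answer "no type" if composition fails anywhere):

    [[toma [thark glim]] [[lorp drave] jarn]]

no type

At [thark glim], thark : ⟨⟨⟨t, e⟩, t⟩, ⟨⟨e, e⟩, ⟨e, t⟩⟩⟩ takes glim : ⟨⟨t, e⟩, t⟩, giving ⟨⟨e, e⟩, ⟨e, t⟩⟩.
At [toma [thark glim]], [thark glim] : ⟨⟨e, e⟩, ⟨e, t⟩⟩ takes toma : ⟨e, e⟩, giving ⟨e, t⟩.
At [lorp drave], drave : ⟨t, t⟩ takes lorp : t, giving t.
[[lorp drave] jarn]: t and e cannot combine by function application — type clash.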